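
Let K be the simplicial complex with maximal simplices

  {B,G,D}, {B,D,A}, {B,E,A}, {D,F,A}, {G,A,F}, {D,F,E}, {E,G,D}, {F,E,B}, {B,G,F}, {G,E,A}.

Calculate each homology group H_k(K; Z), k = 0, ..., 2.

Order the vertices as A < B < D < E < F < G. Listing each simplex with vertices in this order, K has dimension 2 with simplices:

  0-simplices (6): A, B, D, E, F, G
  1-simplices (15): AB, AD, AE, AF, AG, BD, BE, BF, BG, DE, DF, DG, EF, EG, FG
  2-simplices (10): ABD, ABE, ADF, AEG, AFG, BDG, BEF, BFG, DEF, DEG

giving chain groups C_0 ≅ Z^6, C_1 ≅ Z^15, C_2 ≅ Z^10.

Boundary ∂_1: C_1 → C_0 is given by ∂[p,q] = [q] − [p]. For instance
  ∂DG = G − D.
As a 6×15 matrix over Z this has rank 5, with invariant factors (1,1,1,1,1).

Boundary ∂_2: C_2 → C_1 acts by ∂[p,q,r] = [q,r] − [p,r] + [p,q]. For instance
  ∂BDG = DG − BG + BD,
  ∂AFG = FG − AG + AF.
This gives a 15×10 integer matrix of rank 10; reducing to Smith normal form yields diagonal entries (1,1,1,1,1,1,1,1,1,2).

From H_k ≅ ker(∂_k) / im(∂_{k+1}) we obtain:

  H_0: rank C_0 − rank ∂_1 = 6 − 5 = 1, and the invariant factors of ∂_1 are all 1, so H_0 = Z.
  H_1: rank ker ∂_1 − rank ∂_2 = (15 − 5) − 10 = 0, and ∂_2 has invariant factor 2 > 1, so H_1 = Z/2Z.
  H_2: rank ker ∂_2 − rank ∂_3 = (10 − 10) − 0 = 0, and there is no ∂_3, so H_2 = 0.

H_0 ≅ Z,  H_1 ≅ Z/2Z,  H_2 = 0.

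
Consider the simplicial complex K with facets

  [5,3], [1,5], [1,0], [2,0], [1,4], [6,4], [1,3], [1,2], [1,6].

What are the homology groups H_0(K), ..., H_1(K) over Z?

Order the vertices as 0 < 1 < 2 < 3 < 4 < 5 < 6. Listing each simplex with vertices in this order, K has dimension 1 with simplices:

  0-simplices (7): [0], [1], [2], [3], [4], [5], [6]
  1-simplices (9): [0,1], [0,2], [1,2], [1,3], [1,4], [1,5], [1,6], [3,5], [4,6]

so the chain groups are C_0 ≅ Z^7, C_1 ≅ Z^9.

∂_1: C_1 → C_0 is given by ∂[p,q] = [q] − [p]. For instance
  ∂[4,6] = [6] − [4].
The 7×9 boundary matrix has rank 6 and Smith normal form diag(1,1,1,1,1,1).

Reading off H_k = ker ∂_k / im ∂_{k+1}:

  H_0: rank C_0 − rank ∂_1 = 7 − 6 = 1, and the invariant factors of ∂_1 are all 1, so H_0 = Z.
  H_1: rank ker ∂_1 − rank ∂_2 = (9 − 6) − 0 = 3, and there is no ∂_2, so H_1 = Z^3.

H_0 = Z,  H_1 = Z^3.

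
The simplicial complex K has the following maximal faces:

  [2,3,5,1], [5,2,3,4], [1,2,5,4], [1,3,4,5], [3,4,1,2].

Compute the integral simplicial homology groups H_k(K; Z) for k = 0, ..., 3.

H_0 ≅ Z,  H_1 = 0,  H_2 = 0,  H_3 ≅ Z.

Order the vertices as 1 < 2 < 3 < 4 < 5. Listing each simplex with vertices in this order, K has dimension 3 with simplices:

  0-simplices (5): [1], [2], [3], [4], [5]
  1-simplices (10): [1,2], [1,3], [1,4], [1,5], [2,3], [2,4], [2,5], [3,4], [3,5], [4,5]
  2-simplices (10): [1,2,3], [1,2,4], [1,2,5], [1,3,4], [1,3,5], [1,4,5], [2,3,4], [2,3,5], [2,4,5], [3,4,5]
  3-simplices (5): [1,2,3,4], [1,2,3,5], [1,2,4,5], [1,3,4,5], [2,3,4,5]

so the chain groups are C_0 ≅ Z^5, C_1 ≅ Z^10, C_2 ≅ Z^10, C_3 ≅ Z^5.

∂_1: C_1 → C_0 sends each edge [p,q] (with p < q) to q − p.
The 5×10 boundary matrix has rank 4 and Smith normal form diag(1,1,1,1).

Boundary ∂_2: C_2 → C_1 sends each 2-simplex [p,q,r] to [q,r] − [p,r] + [p,q]. For instance
  ∂[3,4,5] = [4,5] − [3,5] + [3,4],
  ∂[2,4,5] = [4,5] − [2,5] + [2,4].
The 10×10 boundary matrix has rank 6 and Smith normal form diag(1,1,1,1,1,1).

The boundary map ∂_3: C_3 → C_2 sends each 3-simplex σ to the alternating sum Σ_i (−1)^i (σ with its i-th vertex removed). For instance
  ∂[2,3,4,5] = [3,4,5] − [2,4,5] + [2,3,5] − [2,3,4],
  ∂[1,2,4,5] = [2,4,5] − [1,4,5] + [1,2,5] − [1,2,4].
The resulting 10×5 matrix has rank 4, and its Smith normal form has invariant factors (1,1,1,1).

Computing H_k = (kernel of ∂_k) / (image of ∂_{k+1}):

  H_0: rank C_0 − rank ∂_1 = 5 − 4 = 1, and the invariant factors of ∂_1 are all 1, so H_0 = Z.
  H_1: rank ker ∂_1 − rank ∂_2 = (10 − 4) − 6 = 0, and the invariant factors of ∂_2 are all 1, so H_1 = 0.
  H_2: rank ker ∂_2 − rank ∂_3 = (10 − 6) − 4 = 0, and the invariant factors of ∂_3 are all 1, so H_2 = 0.
  H_3: rank ker ∂_3 − rank ∂_4 = (5 − 4) − 0 = 1, and there is no ∂_4, so H_3 = Z.

(K is a triangulation of the 3-sphere S^3.)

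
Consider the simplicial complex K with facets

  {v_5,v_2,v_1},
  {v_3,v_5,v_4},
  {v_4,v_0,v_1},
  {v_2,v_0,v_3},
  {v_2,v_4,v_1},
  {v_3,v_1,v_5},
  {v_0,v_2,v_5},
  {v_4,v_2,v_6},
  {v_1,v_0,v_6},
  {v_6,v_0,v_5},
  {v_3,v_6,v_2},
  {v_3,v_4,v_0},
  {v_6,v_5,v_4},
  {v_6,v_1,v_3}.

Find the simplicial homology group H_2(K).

K has 7 vertices, 21 edges, 14 triangles.
rank ∂_2 = 13, rank ∂_3 = 0 ⇒ b_2 = 14 − 13 − 0 = 1. So H_2 = Z.

H_2 = Z.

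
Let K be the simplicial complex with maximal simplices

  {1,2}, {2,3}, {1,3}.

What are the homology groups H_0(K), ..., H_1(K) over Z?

Fix the vertex order 1 < 2 < 3 and write every simplex with vertices in increasing order. Then dim K = 1 and the simplices of K are:

  0-simplices (3): [1], [2], [3]
  1-simplices (3): [1,2], [1,3], [2,3]

so the chain groups are C_0 ≅ Z^3, C_1 ≅ Z^3.

Boundary ∂_1: C_1 → C_0 sends each edge [p,q] (with p < q) to q − p.
As a 3×3 matrix over Z this has rank 2, with invariant factors (1,1).

Computing H_k = (kernel of ∂_k) / (image of ∂_{k+1}):

  H_0: rank C_0 − rank ∂_1 = 3 − 2 = 1, and the invariant factors of ∂_1 are all 1, so H_0 = Z.
  H_1: rank ker ∂_1 − rank ∂_2 = (3 − 2) − 0 = 1, and there is no ∂_2, so H_1 = Z.

H_0 ≅ Z,  H_1 ≅ Z.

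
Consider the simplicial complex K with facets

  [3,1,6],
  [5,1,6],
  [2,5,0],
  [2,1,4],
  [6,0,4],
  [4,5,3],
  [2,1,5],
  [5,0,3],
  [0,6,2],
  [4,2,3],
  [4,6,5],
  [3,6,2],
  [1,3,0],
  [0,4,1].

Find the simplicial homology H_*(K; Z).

H_0 = Z,  H_1 = Z^2,  H_2 = Z.

Take the total order 0 < 1 < 2 < 3 < 4 < 5 < 6 on the vertex set. Then K (dimension 2) consists of the simplices:

  0-simplices (7): [0], [1], [2], [3], [4], [5], [6]
  1-simplices (21): [0,1], [0,2], [0,3], [0,4], [0,5], [0,6], [1,2], [1,3], [1,4], [1,5], [1,6], [2,3], [2,4], [2,5], [2,6], [3,4], [3,5], [3,6], [4,5], [4,6], [5,6]
  2-simplices (14): [0,1,3], [0,1,4], [0,2,5], [0,2,6], [0,3,5], [0,4,6], [1,2,4], [1,2,5], [1,3,6], [1,5,6], [2,3,4], [2,3,6], [3,4,5], [4,5,6]

Hence C_0 ≅ Z^7, C_1 ≅ Z^21, C_2 ≅ Z^14.

∂_1: C_1 → C_0 maps an edge to its endpoints' difference, ∂[p,q] = q − p.
As a 7×21 matrix over Z this has rank 6, with invariant factors (1,1,1,1,1,1).

∂_2: C_2 → C_1 maps a triangle to the signed sum of its edges. For instance
  ∂[3,4,5] = [4,5] − [3,5] + [3,4],
  ∂[0,2,5] = [2,5] − [0,5] + [0,2].
As a 21×14 matrix over Z this has rank 13, with invariant factors (1,1,1,1,1,1,1,1,1,1,1,1,1).

Reading off H_k = ker ∂_k / im ∂_{k+1}:

  H_0: rank C_0 − rank ∂_1 = 7 − 6 = 1, and the invariant factors of ∂_1 are all 1, so H_0 ≅ Z.
  H_1: rank ker ∂_1 − rank ∂_2 = (21 − 6) − 13 = 2, and the invariant factors of ∂_2 are all 1, so H_1 ≅ Z^2.
  H_2: rank ker ∂_2 − rank ∂_3 = (14 − 13) − 0 = 1, and there is no ∂_3, so H_2 ≅ Z.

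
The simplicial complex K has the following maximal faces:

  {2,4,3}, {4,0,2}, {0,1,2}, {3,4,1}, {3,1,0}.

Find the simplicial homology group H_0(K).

H_0 = Z.

K has 5 vertices, 10 edges, 5 triangles.
rank ∂_0 = 0, rank ∂_1 = 4 ⇒ b_0 = 5 − 0 − 4 = 1; all invariant factors of ∂_1 are 1 so no torsion. So H_0 ≅ Z.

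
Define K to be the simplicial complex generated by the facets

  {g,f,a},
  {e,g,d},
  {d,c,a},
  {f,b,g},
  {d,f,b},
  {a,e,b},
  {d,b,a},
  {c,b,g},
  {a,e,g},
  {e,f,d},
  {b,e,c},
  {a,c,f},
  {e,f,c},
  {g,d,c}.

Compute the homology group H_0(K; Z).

H_0 ≅ Z.

K has 7 vertices, 21 edges, 14 triangles.
rank ∂_0 = 0, rank ∂_1 = 6 ⇒ b_0 = 7 − 0 − 6 = 1; all invariant factors of ∂_1 are 1 so no torsion. So H_0 = Z.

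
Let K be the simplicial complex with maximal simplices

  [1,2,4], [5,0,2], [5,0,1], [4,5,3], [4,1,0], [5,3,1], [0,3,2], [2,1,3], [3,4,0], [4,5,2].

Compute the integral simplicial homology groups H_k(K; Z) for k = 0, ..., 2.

Fix the vertex order 0 < 1 < 2 < 3 < 4 < 5 and write every simplex with vertices in increasing order. Then dim K = 2 and the simplices of K are:

  0-simplices (6): [0], [1], [2], [3], [4], [5]
  1-simplices (15): [0,1], [0,2], [0,3], [0,4], [0,5], [1,2], [1,3], [1,4], [1,5], [2,3], [2,4], [2,5], [3,4], [3,5], [4,5]
  2-simplices (10): [0,1,4], [0,1,5], [0,2,3], [0,2,5], [0,3,4], [1,2,3], [1,2,4], [1,3,5], [2,4,5], [3,4,5]

giving chain groups C_0 ≅ Z^6, C_1 ≅ Z^15, C_2 ≅ Z^10.

Boundary ∂_1: C_1 → C_0 maps an edge to its endpoints' difference, ∂[p,q] = q − p.
The 6×15 boundary matrix has rank 5 and Smith normal form diag(1,1,1,1,1).

∂_2: C_2 → C_1 maps a triangle to the signed sum of its edges. For instance
  ∂[0,2,3] = [2,3] − [0,3] + [0,2],
  ∂[2,4,5] = [4,5] − [2,5] + [2,4].
As a 15×10 matrix over Z this has rank 10, with invariant factors (1,1,1,1,1,1,1,1,1,2).

From H_k ≅ ker(∂_k) / im(∂_{k+1}) we obtain:

  H_0: rank C_0 − rank ∂_1 = 6 − 5 = 1, and the invariant factors of ∂_1 are all 1, so H_0 = Z.
  H_1: rank ker ∂_1 − rank ∂_2 = (15 − 5) − 10 = 0, and ∂_2 has invariant factor 2 > 1, so H_1 = Z/2Z.
  H_2: rank ker ∂_2 − rank ∂_3 = (10 − 10) − 0 = 0, and there is no ∂_3, so H_2 = 0.

(K is a triangulation of the real projective plane RP^2.)

H_0 ≅ Z,  H_1 ≅ Z/2Z,  H_2 = 0.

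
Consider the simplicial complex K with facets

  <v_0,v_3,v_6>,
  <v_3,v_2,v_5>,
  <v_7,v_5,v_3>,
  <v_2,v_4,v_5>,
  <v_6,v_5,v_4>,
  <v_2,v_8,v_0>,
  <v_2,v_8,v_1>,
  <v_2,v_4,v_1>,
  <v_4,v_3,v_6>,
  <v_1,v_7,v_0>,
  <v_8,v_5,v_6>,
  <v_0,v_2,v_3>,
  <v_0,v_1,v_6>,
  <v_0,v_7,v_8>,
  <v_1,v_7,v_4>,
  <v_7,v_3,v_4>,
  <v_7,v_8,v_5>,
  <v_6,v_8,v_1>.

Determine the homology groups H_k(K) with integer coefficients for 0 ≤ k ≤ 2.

H_0 = Z,  H_1 = Z ⊕ Z/2Z,  H_2 = 0.

K has 9 vertices, 27 edges, 18 triangles.
rank ∂_0 = 0, rank ∂_1 = 8 ⇒ b_0 = 9 − 0 − 8 = 1; all invariant factors of ∂_1 are 1 so no torsion. So H_0 ≅ Z.
rank ∂_1 = 8, rank ∂_2 = 18 ⇒ b_1 = 27 − 8 − 18 = 1; ∂_2 has invariant factor(s) [2] giving torsion. So H_1 ≅ Z ⊕ Z/2Z.
rank ∂_2 = 18, rank ∂_3 = 0 ⇒ b_2 = 18 − 18 − 0 = 0. So H_2 ≅ 0.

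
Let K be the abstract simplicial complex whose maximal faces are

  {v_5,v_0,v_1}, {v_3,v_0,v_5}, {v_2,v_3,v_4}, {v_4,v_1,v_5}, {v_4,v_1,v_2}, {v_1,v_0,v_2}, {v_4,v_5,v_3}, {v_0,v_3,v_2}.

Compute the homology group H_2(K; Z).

Order the vertices as v_0 < v_1 < v_2 < v_3 < v_4 < v_5. Listing each simplex with vertices in this order, K has dimension 2 with simplices:

  0-simplices (6): [v_0], [v_1], [v_2], [v_3], [v_4], [v_5]
  1-simplices (12): [v_0,v_1], [v_0,v_2], [v_0,v_3], [v_0,v_5], [v_1,v_2], [v_1,v_4], [v_1,v_5], [v_2,v_3], [v_2,v_4], [v_3,v_4], [v_3,v_5], [v_4,v_5]
  2-simplices (8): [v_0,v_1,v_2], [v_0,v_1,v_5], [v_0,v_2,v_3], [v_0,v_3,v_5], [v_1,v_2,v_4], [v_1,v_4,v_5], [v_2,v_3,v_4], [v_3,v_4,v_5]

giving chain groups C_0 ≅ Z^6, C_1 ≅ Z^12, C_2 ≅ Z^8.

Boundary ∂_1: C_1 → C_0 is given by ∂[p,q] = [q] − [p].
This gives a 6×12 integer matrix of rank 5; reducing to Smith normal form yields diagonal entries (1,1,1,1,1).

Boundary ∂_2: C_2 → C_1 sends each 2-simplex [p,q,r] to [q,r] − [p,r] + [p,q]. For instance
  ∂[v_0,v_3,v_5] = [v_3,v_5] − [v_0,v_5] + [v_0,v_3],
  ∂[v_1,v_4,v_5] = [v_4,v_5] − [v_1,v_5] + [v_1,v_4].
The resulting 12×8 matrix has rank 7, and its Smith normal form has invariant factors (1,1,1,1,1,1,1).

From H_k ≅ ker(∂_k) / im(∂_{k+1}) we obtain:

  H_2: rank ker ∂_2 − rank ∂_3 = (8 − 7) − 0 = 1, and there is no ∂_3, so H_2 ≅ Z.

H_2 ≅ Z.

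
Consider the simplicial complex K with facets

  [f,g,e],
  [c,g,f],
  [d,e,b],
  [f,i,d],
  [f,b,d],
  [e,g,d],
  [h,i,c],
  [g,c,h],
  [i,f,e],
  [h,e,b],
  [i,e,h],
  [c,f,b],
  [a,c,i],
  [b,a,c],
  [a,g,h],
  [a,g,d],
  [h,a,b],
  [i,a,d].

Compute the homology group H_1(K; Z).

Fix the vertex order a < b < c < d < e < f < g < h < i and write every simplex with vertices in increasing order. Then dim K = 2 and the simplices of K are:

  0-simplices (9): a, b, c, d, e, f, g, h, i
  1-simplices (27): ab, ac, ad, ag, ah, ai, bc, bd, be, bf, bh, cf, cg, ch, ci, de, df, dg, di, ef, eg, eh, ei, fg, fi, gh, hi
  2-simplices (18): abc, abh, aci, adg, adi, agh, bcf, bde, bdf, beh, cfg, cgh, chi, deg, dfi, efg, efi, ehi

giving chain groups C_0 ≅ Z^9, C_1 ≅ Z^27, C_2 ≅ Z^18.

Boundary ∂_1: C_1 → C_0 is given by ∂[p,q] = [q] − [p].
As a 9×27 matrix over Z this has rank 8, with invariant factors (1,1,1,1,1,1,1,1).

The boundary map ∂_2: C_2 → C_1 sends each 2-simplex [p,q,r] to [q,r] − [p,r] + [p,q]. For instance
  ∂efi = fi − ei + ef,
  ∂adg = dg − ag + ad.
The resulting 27×18 matrix has rank 18, and its Smith normal form has invariant factors (1,1,1,1,1,1,1,1,1,1,1,1,1,1,1,1,1,2).

Computing H_k = (kernel of ∂_k) / (image of ∂_{k+1}):

  H_1: rank ker ∂_1 − rank ∂_2 = (27 − 8) − 18 = 1, and ∂_2 has invariant factor 2 > 1, so H_1 ≅ Z ⊕ Z/2.

H_1 = Z ⊕ Z/2.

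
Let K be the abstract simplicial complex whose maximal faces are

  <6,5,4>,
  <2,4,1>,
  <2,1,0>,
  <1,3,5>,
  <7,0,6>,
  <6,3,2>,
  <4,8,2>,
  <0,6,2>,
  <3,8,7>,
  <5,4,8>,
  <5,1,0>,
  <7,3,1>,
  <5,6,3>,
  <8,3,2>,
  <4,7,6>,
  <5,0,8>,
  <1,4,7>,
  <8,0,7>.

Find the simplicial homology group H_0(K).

Order the vertices as 0 < 1 < 2 < 3 < 4 < 5 < 6 < 7 < 8. Listing each simplex with vertices in this order, K has dimension 2 with simplices:

  0-simplices (9): [0], [1], [2], [3], [4], [5], [6], [7], [8]
  1-simplices (27): (27 of them)
  2-simplices (18): [0,1,2], [0,1,5], [0,2,6], [0,5,8], [0,6,7], [0,7,8], [1,2,4], [1,3,5], [1,3,7], [1,4,7], [2,3,6], [2,3,8], [2,4,8], [3,5,6], [3,7,8], [4,5,6], [4,5,8], [4,6,7]

giving chain groups C_0 ≅ Z^9, C_1 ≅ Z^27, C_2 ≅ Z^18.

∂_1: C_1 → C_0 sends each edge [p,q] (with p < q) to q − p. For instance
  ∂[4,5] = [5] − [4].
This gives a 9×27 integer matrix of rank 8; reducing to Smith normal form yields diagonal entries (1,1,1,1,1,1,1,1).

The boundary map ∂_2: C_2 → C_1 acts by ∂[p,q,r] = [q,r] − [p,r] + [p,q]. For instance
  ∂[0,1,5] = [1,5] − [0,5] + [0,1],
  ∂[0,7,8] = [7,8] − [0,8] + [0,7].
This gives a 27×18 integer matrix of rank 17; reducing to Smith normal form yields diagonal entries (1,1,1,1,1,1,1,1,1,1,1,1,1,1,1,1,1).

Reading off H_k = ker ∂_k / im ∂_{k+1}:

  H_0: rank C_0 − rank ∂_1 = 9 − 8 = 1, and the invariant factors of ∂_1 are all 1, so H_0 = Z.

H_0 = Z.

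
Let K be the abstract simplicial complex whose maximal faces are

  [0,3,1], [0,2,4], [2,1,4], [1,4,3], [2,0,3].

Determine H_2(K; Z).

H_2 ≅ 0.

Take the total order 0 < 1 < 2 < 3 < 4 on the vertex set. Then K (dimension 2) consists of the simplices:

  0-simplices (5): [0], [1], [2], [3], [4]
  1-simplices (10): [0,1], [0,2], [0,3], [0,4], [1,2], [1,3], [1,4], [2,3], [2,4], [3,4]
  2-simplices (5): [0,1,3], [0,2,3], [0,2,4], [1,2,4], [1,3,4]

so the chain groups are C_0 ≅ Z^5, C_1 ≅ Z^10, C_2 ≅ Z^5.

The boundary map ∂_1: C_1 → C_0 maps an edge to its endpoints' difference, ∂[p,q] = q − p. For instance
  ∂[3,4] = [4] − [3].
The resulting 5×10 matrix has rank 4, and its Smith normal form has invariant factors (1,1,1,1).

Boundary ∂_2: C_2 → C_1 sends each 2-simplex [p,q,r] to [q,r] − [p,r] + [p,q]. For instance
  ∂[1,2,4] = [2,4] − [1,4] + [1,2],
  ∂[0,1,3] = [1,3] − [0,3] + [0,1].
The resulting 10×5 matrix has rank 5, and its Smith normal form has invariant factors (1,1,1,1,1).

Reading off H_k = ker ∂_k / im ∂_{k+1}:

  H_2: rank ker ∂_2 − rank ∂_3 = (5 − 5) − 0 = 0, and there is no ∂_3, so H_2 = 0.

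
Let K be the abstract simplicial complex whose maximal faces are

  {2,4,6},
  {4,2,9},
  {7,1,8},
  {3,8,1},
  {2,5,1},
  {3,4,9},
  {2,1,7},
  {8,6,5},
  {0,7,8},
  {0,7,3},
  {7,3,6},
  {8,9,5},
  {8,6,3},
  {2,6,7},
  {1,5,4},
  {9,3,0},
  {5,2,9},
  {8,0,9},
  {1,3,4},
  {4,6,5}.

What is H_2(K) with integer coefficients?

H_2 ≅ 0.

We work with the vertex ordering 0 < 1 < 2 < 3 < 4 < 5 < 6 < 7 < 8 < 9. The simplices of K, each written with vertices in increasing order, are:

  0-simplices (10): [0], [1], [2], [3], [4], [5], [6], [7], [8], [9]
  1-simplices (30): (30 of them)
  2-simplices (20): (20 of them)

so the chain groups are C_0 ≅ Z^10, C_1 ≅ Z^30, C_2 ≅ Z^20.

The boundary map ∂_1: C_1 → C_0 maps an edge to its endpoints' difference, ∂[p,q] = q − p.
The 10×30 boundary matrix has rank 9 and Smith normal form diag(1,1,1,1,1,1,1,1,1).

The boundary map ∂_2: C_2 → C_1 sends each 2-simplex [p,q,r] to [q,r] − [p,r] + [p,q]. For instance
  ∂[0,3,7] = [3,7] − [0,7] + [0,3],
  ∂[2,5,9] = [5,9] − [2,9] + [2,5].
As a 30×20 matrix over Z this has rank 20, with invariant factors (1,1,1,1,1,1,1,1,1,1,1,1,1,1,1,1,1,1,1,2).

Computing H_k = (kernel of ∂_k) / (image of ∂_{k+1}):

  H_2: rank ker ∂_2 − rank ∂_3 = (20 − 20) − 0 = 0, and there is no ∂_3, so H_2 ≅ 0.

(K is a triangulation of the Klein bottle.)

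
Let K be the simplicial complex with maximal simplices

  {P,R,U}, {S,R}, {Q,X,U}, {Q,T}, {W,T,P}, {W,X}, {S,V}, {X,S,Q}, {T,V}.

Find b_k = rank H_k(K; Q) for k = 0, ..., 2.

b_0 = 1, b_1 = 4, b_2 = 0.

Take the total order P < Q < R < S < T < U < V < W < X on the vertex set. Then K (dimension 2) consists of the simplices:

  0-simplices (9): P, Q, R, S, T, U, V, W, X
  1-simplices (16): PR, PT, PU, PW, QS, QT, QU, QX, RS, RU, SV, SX, TV, TW, UX, WX
  2-simplices (4): PRU, PTW, QSX, QUX

Hence C_0 ≅ Z^9, C_1 ≅ Z^16, C_2 ≅ Z^4.

Boundary ∂_1: C_1 → C_0 maps an edge to its endpoints' difference, ∂[p,q] = q − p. For instance
  ∂SX = X − S.
This gives a 9×16 integer matrix of rank 8; reducing to Smith normal form yields diagonal entries (1,1,1,1,1,1,1,1).

Boundary ∂_2: C_2 → C_1 sends each 2-simplex [p,q,r] to [q,r] − [p,r] + [p,q]. For instance
  ∂PRU = RU − PU + PR,
  ∂QSX = SX − QX + QS.
The resulting 16×4 matrix has rank 4, and its Smith normal form has invariant factors (1,1,1,1).

From H_k ≅ ker(∂_k) / im(∂_{k+1}) we obtain:

  H_0: rank C_0 − rank ∂_1 = 9 − 8 = 1, and the invariant factors of ∂_1 are all 1, so H_0 = Z.
  H_1: rank ker ∂_1 − rank ∂_2 = (16 − 8) − 4 = 4, and the invariant factors of ∂_2 are all 1, so H_1 = Z^4.
  H_2: rank ker ∂_2 − rank ∂_3 = (4 − 4) − 0 = 0, and there is no ∂_3, so H_2 = 0.

Hence the Betti numbers are b_0 = 1, b_1 = 4, b_2 = 0.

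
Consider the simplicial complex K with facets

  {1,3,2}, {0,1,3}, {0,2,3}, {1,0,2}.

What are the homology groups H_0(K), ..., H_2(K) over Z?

H_0 = Z,  H_1 = 0,  H_2 = Z.

Fix the vertex order 0 < 1 < 2 < 3 and write every simplex with vertices in increasing order. Then dim K = 2 and the simplices of K are:

  0-simplices (4): [0], [1], [2], [3]
  1-simplices (6): [0,1], [0,2], [0,3], [1,2], [1,3], [2,3]
  2-simplices (4): [0,1,2], [0,1,3], [0,2,3], [1,2,3]

so the chain groups are C_0 ≅ Z^4, C_1 ≅ Z^6, C_2 ≅ Z^4.

Boundary ∂_1: C_1 → C_0 is given by ∂[p,q] = [q] − [p].
The 4×6 boundary matrix has rank 3 and Smith normal form diag(1,1,1).

Boundary ∂_2: C_2 → C_1 acts by ∂[p,q,r] = [q,r] − [p,r] + [p,q]. For instance
  ∂[0,1,3] = [1,3] − [0,3] + [0,1],
  ∂[0,2,3] = [2,3] − [0,3] + [0,2].
This gives a 6×4 integer matrix of rank 3; reducing to Smith normal form yields diagonal entries (1,1,1).

From H_k ≅ ker(∂_k) / im(∂_{k+1}) we obtain:

  H_0: rank C_0 − rank ∂_1 = 4 − 3 = 1, and the invariant factors of ∂_1 are all 1, so H_0 ≅ Z.
  H_1: rank ker ∂_1 − rank ∂_2 = (6 − 3) − 3 = 0, and the invariant factors of ∂_2 are all 1, so H_1 ≅ 0.
  H_2: rank ker ∂_2 − rank ∂_3 = (4 − 3) − 0 = 1, and there is no ∂_3, so H_2 ≅ Z.

As a check, the Euler characteristic is 4 − 6 + 4 = 2, which agrees with 1 − 0 + 1 = 2.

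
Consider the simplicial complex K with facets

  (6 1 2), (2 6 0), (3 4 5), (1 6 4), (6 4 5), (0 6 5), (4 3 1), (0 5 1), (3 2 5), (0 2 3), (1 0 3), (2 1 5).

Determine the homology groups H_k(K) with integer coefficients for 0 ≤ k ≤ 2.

H_0 = Z,  H_1 = Z_2,  H_2 = 0.

Take the total order 0 < 1 < 2 < 3 < 4 < 5 < 6 on the vertex set. Then K (dimension 2) consists of the simplices:

  0-simplices (7): [0], [1], [2], [3], [4], [5], [6]
  1-simplices (18): [0,1], [0,2], [0,3], [0,5], [0,6], [1,2], [1,3], [1,4], [1,5], [1,6], [2,3], [2,5], [2,6], [3,4], [3,5], [4,5], [4,6], [5,6]
  2-simplices (12): [0,1,3], [0,1,5], [0,2,3], [0,2,6], [0,5,6], [1,2,5], [1,2,6], [1,3,4], [1,4,6], [2,3,5], [3,4,5], [4,5,6]

Hence C_0 ≅ Z^7, C_1 ≅ Z^18, C_2 ≅ Z^12.

The boundary map ∂_1: C_1 → C_0 maps an edge to its endpoints' difference, ∂[p,q] = q − p. For instance
  ∂[0,2] = [2] − [0].
The 7×18 boundary matrix has rank 6 and Smith normal form diag(1,1,1,1,1,1).

The boundary map ∂_2: C_2 → C_1 acts by ∂[p,q,r] = [q,r] − [p,r] + [p,q]. For instance
  ∂[4,5,6] = [5,6] − [4,6] + [4,5],
  ∂[0,5,6] = [5,6] − [0,6] + [0,5].
This gives a 18×12 integer matrix of rank 12; reducing to Smith normal form yields diagonal entries (1,1,1,1,1,1,1,1,1,1,1,2).

Computing H_k = (kernel of ∂_k) / (image of ∂_{k+1}):

  H_0: rank C_0 − rank ∂_1 = 7 − 6 = 1, and the invariant factors of ∂_1 are all 1, so H_0 ≅ Z.
  H_1: rank ker ∂_1 − rank ∂_2 = (18 − 6) − 12 = 0, and ∂_2 has invariant factor 2 > 1, so H_1 ≅ Z_2.
  H_2: rank ker ∂_2 − rank ∂_3 = (12 − 12) − 0 = 0, and there is no ∂_3, so H_2 ≅ 0.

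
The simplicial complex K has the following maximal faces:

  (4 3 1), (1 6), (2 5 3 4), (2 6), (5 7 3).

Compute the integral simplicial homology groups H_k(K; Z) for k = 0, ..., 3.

K has 7 vertices, 12 edges, 6 triangles, 1 3-simplex.
rank ∂_0 = 0, rank ∂_1 = 6 ⇒ b_0 = 7 − 0 − 6 = 1; all invariant factors of ∂_1 are 1 so no torsion. So H_0 ≅ Z.
rank ∂_1 = 6, rank ∂_2 = 5 ⇒ b_1 = 12 − 6 − 5 = 1; all invariant factors of ∂_2 are 1 so no torsion. So H_1 ≅ Z.
rank ∂_2 = 5, rank ∂_3 = 1 ⇒ b_2 = 6 − 5 − 1 = 0; all invariant factors of ∂_3 are 1 so no torsion. So H_2 ≅ 0.
rank ∂_3 = 1, rank ∂_4 = 0 ⇒ b_3 = 1 − 1 − 0 = 0. So H_3 ≅ 0.

H_0 ≅ Z,  H_1 ≅ Z,  H_2 = 0,  H_3 = 0.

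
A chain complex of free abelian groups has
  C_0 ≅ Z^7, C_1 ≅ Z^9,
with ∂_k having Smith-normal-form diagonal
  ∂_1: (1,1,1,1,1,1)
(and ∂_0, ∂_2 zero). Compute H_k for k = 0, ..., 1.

H_0 ≅ Z,  H_1 ≅ Z^3.

H_0: b_0 = 7 − 0 − 6 = 1; torsion from ∂_1 factors > 1: none. So H_0 ≅ Z.
H_1: b_1 = 9 − 6 − 0 = 3; torsion from ∂_2 factors > 1: none. So H_1 ≅ Z^3.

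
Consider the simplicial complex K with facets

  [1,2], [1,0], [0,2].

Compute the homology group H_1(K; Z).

Order the vertices as 0 < 1 < 2. Listing each simplex with vertices in this order, K has dimension 1 with simplices:

  0-simplices (3): [0], [1], [2]
  1-simplices (3): [0,1], [0,2], [1,2]

so the chain groups are C_0 ≅ Z^3, C_1 ≅ Z^3.

Boundary ∂_1: C_1 → C_0 maps an edge to its endpoints' difference, ∂[p,q] = q − p. For instance
  ∂[1,2] = [2] − [1].
The 3×3 boundary matrix has rank 2 and Smith normal form diag(1,1).

Computing H_k = (kernel of ∂_k) / (image of ∂_{k+1}):

  H_1: rank ker ∂_1 − rank ∂_2 = (3 − 2) − 0 = 1, and there is no ∂_2, so H_1 ≅ Z.

(K is a triangulation of the circle S^1.)

H_1 = Z.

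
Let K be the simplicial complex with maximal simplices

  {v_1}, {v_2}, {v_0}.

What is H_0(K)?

H_0 ≅ Z^3.

We work with the vertex ordering v_0 < v_1 < v_2. The simplices of K, each written with vertices in increasing order, are:

  0-simplices (3): [v_0], [v_1], [v_2]

giving chain groups C_0 ≅ Z^3.

Now H_k = ker ∂_k / im ∂_{k+1}, so:

  H_0: rank C_0 − rank ∂_1 = 3 − 0 = 3, and there is no ∂_1, so H_0 ≅ Z^3.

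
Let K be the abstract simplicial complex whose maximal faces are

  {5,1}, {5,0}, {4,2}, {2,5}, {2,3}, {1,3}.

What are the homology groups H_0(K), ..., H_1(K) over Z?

We work with the vertex ordering 0 < 1 < 2 < 3 < 4 < 5. The simplices of K, each written with vertices in increasing order, are:

  0-simplices (6): [0], [1], [2], [3], [4], [5]
  1-simplices (6): [0,5], [1,3], [1,5], [2,3], [2,4], [2,5]

giving chain groups C_0 ≅ Z^6, C_1 ≅ Z^6.

∂_1: C_1 → C_0 is given by ∂[p,q] = [q] − [p]. For instance
  ∂[1,5] = [5] − [1].
The 6×6 boundary matrix has rank 5 and Smith normal form diag(1,1,1,1,1).

Computing H_k = (kernel of ∂_k) / (image of ∂_{k+1}):

  H_0: rank C_0 − rank ∂_1 = 6 − 5 = 1, and the invariant factors of ∂_1 are all 1, so H_0 ≅ Z.
  H_1: rank ker ∂_1 − rank ∂_2 = (6 − 5) − 0 = 1, and there is no ∂_2, so H_1 ≅ Z.

H_0 ≅ Z,  H_1 ≅ Z.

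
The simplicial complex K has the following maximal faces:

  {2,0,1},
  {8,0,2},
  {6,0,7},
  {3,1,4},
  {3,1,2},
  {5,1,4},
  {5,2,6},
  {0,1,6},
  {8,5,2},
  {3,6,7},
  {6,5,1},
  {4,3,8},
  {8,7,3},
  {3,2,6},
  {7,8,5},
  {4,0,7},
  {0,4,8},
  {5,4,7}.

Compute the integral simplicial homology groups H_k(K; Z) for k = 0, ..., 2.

H_0 ≅ Z,  H_1 ≅ Z ⊕ Z/2Z,  H_2 = 0.

K has 9 vertices, 27 edges, 18 triangles.
rank ∂_0 = 0, rank ∂_1 = 8 ⇒ b_0 = 9 − 0 − 8 = 1; all invariant factors of ∂_1 are 1 so no torsion. So H_0 ≅ Z.
rank ∂_1 = 8, rank ∂_2 = 18 ⇒ b_1 = 27 − 8 − 18 = 1; ∂_2 has invariant factor(s) [2] giving torsion. So H_1 ≅ Z ⊕ Z/2Z.
rank ∂_2 = 18, rank ∂_3 = 0 ⇒ b_2 = 18 − 18 − 0 = 0. So H_2 ≅ 0.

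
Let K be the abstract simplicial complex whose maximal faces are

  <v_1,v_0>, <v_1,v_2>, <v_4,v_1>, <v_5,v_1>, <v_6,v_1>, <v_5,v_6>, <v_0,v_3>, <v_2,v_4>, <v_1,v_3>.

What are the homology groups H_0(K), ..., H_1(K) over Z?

H_0 ≅ Z,  H_1 ≅ Z^3.

Fix the vertex order v_0 < v_1 < v_2 < v_3 < v_4 < v_5 < v_6 and write every simplex with vertices in increasing order. Then dim K = 1 and the simplices of K are:

  0-simplices (7): [v_0], [v_1], [v_2], [v_3], [v_4], [v_5], [v_6]
  1-simplices (9): [v_0,v_1], [v_0,v_3], [v_1,v_2], [v_1,v_3], [v_1,v_4], [v_1,v_5], [v_1,v_6], [v_2,v_4], [v_5,v_6]

Hence C_0 ≅ Z^7, C_1 ≅ Z^9.

Boundary ∂_1: C_1 → C_0 is given by ∂[p,q] = [q] − [p]. For instance
  ∂[v_1,v_6] = [v_6] − [v_1].
The 7×9 boundary matrix has rank 6 and Smith normal form diag(1,1,1,1,1,1).

Now H_k = ker ∂_k / im ∂_{k+1}, so:

  H_0: rank C_0 − rank ∂_1 = 7 − 6 = 1, and the invariant factors of ∂_1 are all 1, so H_0 ≅ Z.
  H_1: rank ker ∂_1 − rank ∂_2 = (9 − 6) − 0 = 3, and there is no ∂_2, so H_1 ≅ Z^3.

(K is a triangulation of a wedge of 3 circles.)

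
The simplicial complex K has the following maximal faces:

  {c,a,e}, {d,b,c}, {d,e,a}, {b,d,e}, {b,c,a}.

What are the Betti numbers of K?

b_0 = 1, b_1 = 1, b_2 = 0.

Order the vertices as a < b < c < d < e. Listing each simplex with vertices in this order, K has dimension 2 with simplices:

  0-simplices (5): a, b, c, d, e
  1-simplices (10): ab, ac, ad, ae, bc, bd, be, cd, ce, de
  2-simplices (5): abc, ace, ade, bcd, bde

Hence C_0 ≅ Z^5, C_1 ≅ Z^10, C_2 ≅ Z^5.

The boundary map ∂_1: C_1 → C_0 is given by ∂[p,q] = [q] − [p]. For instance
  ∂ab = b − a.
The resulting 5×10 matrix has rank 4, and its Smith normal form has invariant factors (1,1,1,1).

Boundary ∂_2: C_2 → C_1 acts by ∂[p,q,r] = [q,r] − [p,r] + [p,q]. For instance
  ∂ace = ce − ae + ac,
  ∂ade = de − ae + ad.
The resulting 10×5 matrix has rank 5, and its Smith normal form has invariant factors (1,1,1,1,1).

From H_k ≅ ker(∂_k) / im(∂_{k+1}) we obtain:

  H_0: rank C_0 − rank ∂_1 = 5 − 4 = 1, and the invariant factors of ∂_1 are all 1, so H_0 = Z.
  H_1: rank ker ∂_1 − rank ∂_2 = (10 − 4) − 5 = 1, and the invariant factors of ∂_2 are all 1, so H_1 = Z.
  H_2: rank ker ∂_2 − rank ∂_3 = (5 − 5) − 0 = 0, and there is no ∂_3, so H_2 = 0.

As a check, the Euler characteristic is 5 − 10 + 5 = 0, which agrees with 1 − 1 + 0 = 0.

Hence the Betti numbers are b_0 = 1, b_1 = 1, b_2 = 0.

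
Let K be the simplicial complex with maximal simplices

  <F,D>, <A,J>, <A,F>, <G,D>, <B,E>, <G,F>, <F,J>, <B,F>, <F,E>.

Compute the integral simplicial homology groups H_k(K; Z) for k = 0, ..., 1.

Take the total order A < B < D < E < F < G < J on the vertex set. Then K (dimension 1) consists of the simplices:

  0-simplices (7): A, B, D, E, F, G, J
  1-simplices (9): AF, AJ, BE, BF, DF, DG, EF, FG, FJ

giving chain groups C_0 ≅ Z^7, C_1 ≅ Z^9.

∂_1: C_1 → C_0 maps an edge to its endpoints' difference, ∂[p,q] = q − p. For instance
  ∂FG = G − F.
The resulting 7×9 matrix has rank 6, and its Smith normal form has invariant factors (1,1,1,1,1,1).

Computing H_k = (kernel of ∂_k) / (image of ∂_{k+1}):

  H_0: rank C_0 − rank ∂_1 = 7 − 6 = 1, and the invariant factors of ∂_1 are all 1, so H_0 ≅ Z.
  H_1: rank ker ∂_1 − rank ∂_2 = (9 − 6) − 0 = 3, and there is no ∂_2, so H_1 ≅ Z^3.

H_0 ≅ Z,  H_1 ≅ Z^3.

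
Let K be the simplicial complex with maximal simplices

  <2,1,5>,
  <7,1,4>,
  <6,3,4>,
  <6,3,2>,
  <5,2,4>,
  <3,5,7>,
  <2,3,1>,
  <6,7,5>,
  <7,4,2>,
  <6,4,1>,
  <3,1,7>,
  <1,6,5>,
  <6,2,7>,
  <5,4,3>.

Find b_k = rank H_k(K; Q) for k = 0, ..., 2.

b_0 = 1, b_1 = 2, b_2 = 1.

Order the vertices as 1 < 2 < 3 < 4 < 5 < 6 < 7. Listing each simplex with vertices in this order, K has dimension 2 with simplices:

  0-simplices (7): [1], [2], [3], [4], [5], [6], [7]
  1-simplices (21): [1,2], [1,3], [1,4], [1,5], [1,6], [1,7], [2,3], [2,4], [2,5], [2,6], [2,7], [3,4], [3,5], [3,6], [3,7], [4,5], [4,6], [4,7], [5,6], [5,7], [6,7]
  2-simplices (14): [1,2,3], [1,2,5], [1,3,7], [1,4,6], [1,4,7], [1,5,6], [2,3,6], [2,4,5], [2,4,7], [2,6,7], [3,4,5], [3,4,6], [3,5,7], [5,6,7]

so the chain groups are C_0 ≅ Z^7, C_1 ≅ Z^21, C_2 ≅ Z^14.

The boundary map ∂_1: C_1 → C_0 is given by ∂[p,q] = [q] − [p]. For instance
  ∂[1,6] = [6] − [1].
As a 7×21 matrix over Z this has rank 6, with invariant factors (1,1,1,1,1,1).

∂_2: C_2 → C_1 acts by ∂[p,q,r] = [q,r] − [p,r] + [p,q]. For instance
  ∂[3,4,6] = [4,6] − [3,6] + [3,4],
  ∂[2,3,6] = [3,6] − [2,6] + [2,3].
The resulting 21×14 matrix has rank 13, and its Smith normal form has invariant factors (1,1,1,1,1,1,1,1,1,1,1,1,1).

Now H_k = ker ∂_k / im ∂_{k+1}, so:

  H_0: rank C_0 − rank ∂_1 = 7 − 6 = 1, and the invariant factors of ∂_1 are all 1, so H_0 = Z.
  H_1: rank ker ∂_1 − rank ∂_2 = (21 − 6) − 13 = 2, and the invariant factors of ∂_2 are all 1, so H_1 = Z^2.
  H_2: rank ker ∂_2 − rank ∂_3 = (14 − 13) − 0 = 1, and there is no ∂_3, so H_2 = Z.

As a check, the Euler characteristic is 7 − 21 + 14 = 0, which agrees with 1 − 2 + 1 = 0.
(K is a triangulation of the torus T^2.)

Hence the Betti numbers are b_0 = 1, b_1 = 2, b_2 = 1.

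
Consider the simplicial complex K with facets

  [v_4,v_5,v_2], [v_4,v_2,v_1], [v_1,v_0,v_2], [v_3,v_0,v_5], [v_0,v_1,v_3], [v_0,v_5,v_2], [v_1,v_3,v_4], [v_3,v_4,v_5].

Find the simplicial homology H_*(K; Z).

H_0 = Z,  H_1 = 0,  H_2 = Z.

Order the vertices as v_0 < v_1 < v_2 < v_3 < v_4 < v_5. Listing each simplex with vertices in this order, K has dimension 2 with simplices:

  0-simplices (6): [v_0], [v_1], [v_2], [v_3], [v_4], [v_5]
  1-simplices (12): [v_0,v_1], [v_0,v_2], [v_0,v_3], [v_0,v_5], [v_1,v_2], [v_1,v_3], [v_1,v_4], [v_2,v_4], [v_2,v_5], [v_3,v_4], [v_3,v_5], [v_4,v_5]
  2-simplices (8): [v_0,v_1,v_2], [v_0,v_1,v_3], [v_0,v_2,v_5], [v_0,v_3,v_5], [v_1,v_2,v_4], [v_1,v_3,v_4], [v_2,v_4,v_5], [v_3,v_4,v_5]

Hence C_0 ≅ Z^6, C_1 ≅ Z^12, C_2 ≅ Z^8.

The boundary map ∂_1: C_1 → C_0 sends each edge [p,q] (with p < q) to q − p. For instance
  ∂[v_1,v_3] = [v_3] − [v_1].
This gives a 6×12 integer matrix of rank 5; reducing to Smith normal form yields diagonal entries (1,1,1,1,1).

Boundary ∂_2: C_2 → C_1 acts by ∂[p,q,r] = [q,r] − [p,r] + [p,q]. For instance
  ∂[v_0,v_3,v_5] = [v_3,v_5] − [v_0,v_5] + [v_0,v_3],
  ∂[v_1,v_2,v_4] = [v_2,v_4] − [v_1,v_4] + [v_1,v_2].
The 12×8 boundary matrix has rank 7 and Smith normal form diag(1,1,1,1,1,1,1).

From H_k ≅ ker(∂_k) / im(∂_{k+1}) we obtain:

  H_0: rank C_0 − rank ∂_1 = 6 − 5 = 1, and the invariant factors of ∂_1 are all 1, so H_0 ≅ Z.
  H_1: rank ker ∂_1 − rank ∂_2 = (12 − 5) − 7 = 0, and the invariant factors of ∂_2 are all 1, so H_1 ≅ 0.
  H_2: rank ker ∂_2 − rank ∂_3 = (8 − 7) − 0 = 1, and there is no ∂_3, so H_2 ≅ Z.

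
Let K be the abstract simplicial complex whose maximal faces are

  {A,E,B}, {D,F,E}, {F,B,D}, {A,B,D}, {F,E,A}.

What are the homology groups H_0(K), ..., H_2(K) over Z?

Fix the vertex order A < B < D < E < F and write every simplex with vertices in increasing order. Then dim K = 2 and the simplices of K are:

  0-simplices (5): A, B, D, E, F
  1-simplices (10): AB, AD, AE, AF, BD, BE, BF, DE, DF, EF
  2-simplices (5): ABD, ABE, AEF, BDF, DEF

giving chain groups C_0 ≅ Z^5, C_1 ≅ Z^10, C_2 ≅ Z^5.

∂_1: C_1 → C_0 sends each edge [p,q] (with p < q) to q − p. For instance
  ∂AE = E − A.
The 5×10 boundary matrix has rank 4 and Smith normal form diag(1,1,1,1).

Boundary ∂_2: C_2 → C_1 sends each 2-simplex [p,q,r] to [q,r] − [p,r] + [p,q]. For instance
  ∂ABE = BE − AE + AB,
  ∂DEF = EF − DF + DE.
As a 10×5 matrix over Z this has rank 5, with invariant factors (1,1,1,1,1).

Computing H_k = (kernel of ∂_k) / (image of ∂_{k+1}):

  H_0: rank C_0 − rank ∂_1 = 5 − 4 = 1, and the invariant factors of ∂_1 are all 1, so H_0 = Z.
  H_1: rank ker ∂_1 − rank ∂_2 = (10 − 4) − 5 = 1, and the invariant factors of ∂_2 are all 1, so H_1 = Z.
  H_2: rank ker ∂_2 − rank ∂_3 = (5 − 5) − 0 = 0, and there is no ∂_3, so H_2 = 0.

As a check, the Euler characteristic is 5 − 10 + 5 = 0, which agrees with 1 − 1 + 0 = 0.

H_0 ≅ Z,  H_1 ≅ Z,  H_2 = 0.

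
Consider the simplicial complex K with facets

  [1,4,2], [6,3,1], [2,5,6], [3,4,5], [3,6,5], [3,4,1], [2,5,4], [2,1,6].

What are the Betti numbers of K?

b_0 = 1, b_1 = 0, b_2 = 1.

Order the vertices as 1 < 2 < 3 < 4 < 5 < 6. Listing each simplex with vertices in this order, K has dimension 2 with simplices:

  0-simplices (6): [1], [2], [3], [4], [5], [6]
  1-simplices (12): [1,2], [1,3], [1,4], [1,6], [2,4], [2,5], [2,6], [3,4], [3,5], [3,6], [4,5], [5,6]
  2-simplices (8): [1,2,4], [1,2,6], [1,3,4], [1,3,6], [2,4,5], [2,5,6], [3,4,5], [3,5,6]

so the chain groups are C_0 ≅ Z^6, C_1 ≅ Z^12, C_2 ≅ Z^8.

∂_1: C_1 → C_0 sends each edge [p,q] (with p < q) to q − p.
The 6×12 boundary matrix has rank 5 and Smith normal form diag(1,1,1,1,1).

The boundary map ∂_2: C_2 → C_1 maps a triangle to the signed sum of its edges. For instance
  ∂[1,3,4] = [3,4] − [1,4] + [1,3],
  ∂[3,5,6] = [5,6] − [3,6] + [3,5].
The 12×8 boundary matrix has rank 7 and Smith normal form diag(1,1,1,1,1,1,1).

From H_k ≅ ker(∂_k) / im(∂_{k+1}) we obtain:

  H_0: rank C_0 − rank ∂_1 = 6 − 5 = 1, and the invariant factors of ∂_1 are all 1, so H_0 ≅ Z.
  H_1: rank ker ∂_1 − rank ∂_2 = (12 − 5) − 7 = 0, and the invariant factors of ∂_2 are all 1, so H_1 ≅ 0.
  H_2: rank ker ∂_2 − rank ∂_3 = (8 − 7) − 0 = 1, and there is no ∂_3, so H_2 ≅ Z.

As a check, the Euler characteristic is 6 − 12 + 8 = 2, which agrees with 1 − 0 + 1 = 2.
(K is a triangulation of the 2-sphere S^2.)

Hence the Betti numbers are b_0 = 1, b_1 = 0, b_2 = 1.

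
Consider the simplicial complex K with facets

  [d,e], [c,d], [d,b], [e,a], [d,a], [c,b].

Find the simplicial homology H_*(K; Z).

Order the vertices as a < b < c < d < e. Listing each simplex with vertices in this order, K has dimension 1 with simplices:

  0-simplices (5): a, b, c, d, e
  1-simplices (6): ad, ae, bc, bd, cd, de

so the chain groups are C_0 ≅ Z^5, C_1 ≅ Z^6.

Boundary ∂_1: C_1 → C_0 is given by ∂[p,q] = [q] − [p].
This gives a 5×6 integer matrix of rank 4; reducing to Smith normal form yields diagonal entries (1,1,1,1).

Computing H_k = (kernel of ∂_k) / (image of ∂_{k+1}):

  H_0: rank C_0 − rank ∂_1 = 5 − 4 = 1, and the invariant factors of ∂_1 are all 1, so H_0 = Z.
  H_1: rank ker ∂_1 − rank ∂_2 = (6 − 4) − 0 = 2, and there is no ∂_2, so H_1 = Z^2.

As a check, the Euler characteristic is 5 − 6 = -1, which agrees with 1 − 2 = -1.
(K is a triangulation of a wedge of 2 circles.)

H_0 ≅ Z,  H_1 ≅ Z^2.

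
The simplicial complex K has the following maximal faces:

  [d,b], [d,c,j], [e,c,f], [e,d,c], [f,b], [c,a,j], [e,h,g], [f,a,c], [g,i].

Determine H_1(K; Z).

K has 10 vertices, 16 edges, 6 triangles.
rank ∂_1 = 9, rank ∂_2 = 6 ⇒ b_1 = 16 − 9 − 6 = 1; all invariant factors of ∂_2 are 1 so no torsion. So H_1 = Z.

H_1 = Z.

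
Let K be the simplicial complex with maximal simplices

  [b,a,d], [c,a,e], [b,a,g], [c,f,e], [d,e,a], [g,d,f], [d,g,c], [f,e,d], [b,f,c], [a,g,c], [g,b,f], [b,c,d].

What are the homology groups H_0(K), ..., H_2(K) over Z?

Fix the vertex order a < b < c < d < e < f < g and write every simplex with vertices in increasing order. Then dim K = 2 and the simplices of K are:

  0-simplices (7): a, b, c, d, e, f, g
  1-simplices (18): ab, ac, ad, ae, ag, bc, bd, bf, bg, cd, ce, cf, cg, de, df, dg, ef, fg
  2-simplices (12): abd, abg, ace, acg, ade, bcd, bcf, bfg, cdg, cef, def, dfg

so the chain groups are C_0 ≅ Z^7, C_1 ≅ Z^18, C_2 ≅ Z^12.

The boundary map ∂_1: C_1 → C_0 is given by ∂[p,q] = [q] − [p]. For instance
  ∂bd = d − b.
As a 7×18 matrix over Z this has rank 6, with invariant factors (1,1,1,1,1,1).

Boundary ∂_2: C_2 → C_1 sends each 2-simplex [p,q,r] to [q,r] − [p,r] + [p,q]. For instance
  ∂abg = bg − ag + ab,
  ∂ace = ce − ae + ac.
The 18×12 boundary matrix has rank 12 and Smith normal form diag(1,1,1,1,1,1,1,1,1,1,1,2).

Now H_k = ker ∂_k / im ∂_{k+1}, so:

  H_0: rank C_0 − rank ∂_1 = 7 − 6 = 1, and the invariant factors of ∂_1 are all 1, so H_0 ≅ Z.
  H_1: rank ker ∂_1 − rank ∂_2 = (18 − 6) − 12 = 0, and ∂_2 has invariant factor 2 > 1, so H_1 ≅ Z/2.
  H_2: rank ker ∂_2 − rank ∂_3 = (12 − 12) − 0 = 0, and there is no ∂_3, so H_2 ≅ 0.

As a check, the Euler characteristic is 7 − 18 + 12 = 1, which agrees with 1 − 0 + 0 = 1.

H_0 ≅ Z,  H_1 ≅ Z/2,  H_2 = 0.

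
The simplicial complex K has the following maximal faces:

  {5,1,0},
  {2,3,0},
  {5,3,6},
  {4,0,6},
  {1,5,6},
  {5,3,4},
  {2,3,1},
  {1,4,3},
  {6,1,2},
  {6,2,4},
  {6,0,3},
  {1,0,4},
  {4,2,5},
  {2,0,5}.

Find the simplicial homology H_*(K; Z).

H_0 = Z,  H_1 = Z^2,  H_2 = Z.

We work with the vertex ordering 0 < 1 < 2 < 3 < 4 < 5 < 6. The simplices of K, each written with vertices in increasing order, are:

  0-simplices (7): [0], [1], [2], [3], [4], [5], [6]
  1-simplices (21): [0,1], [0,2], [0,3], [0,4], [0,5], [0,6], [1,2], [1,3], [1,4], [1,5], [1,6], [2,3], [2,4], [2,5], [2,6], [3,4], [3,5], [3,6], [4,5], [4,6], [5,6]
  2-simplices (14): [0,1,4], [0,1,5], [0,2,3], [0,2,5], [0,3,6], [0,4,6], [1,2,3], [1,2,6], [1,3,4], [1,5,6], [2,4,5], [2,4,6], [3,4,5], [3,5,6]

Hence C_0 ≅ Z^7, C_1 ≅ Z^21, C_2 ≅ Z^14.

The boundary map ∂_1: C_1 → C_0 sends each edge [p,q] (with p < q) to q − p. For instance
  ∂[4,6] = [6] − [4].
The resulting 7×21 matrix has rank 6, and its Smith normal form has invariant factors (1,1,1,1,1,1).

∂_2: C_2 → C_1 sends each 2-simplex [p,q,r] to [q,r] − [p,r] + [p,q]. For instance
  ∂[3,5,6] = [5,6] − [3,6] + [3,5],
  ∂[0,4,6] = [4,6] − [0,6] + [0,4].
The 21×14 boundary matrix has rank 13 and Smith normal form diag(1,1,1,1,1,1,1,1,1,1,1,1,1).

Reading off H_k = ker ∂_k / im ∂_{k+1}:

  H_0: rank C_0 − rank ∂_1 = 7 − 6 = 1, and the invariant factors of ∂_1 are all 1, so H_0 ≅ Z.
  H_1: rank ker ∂_1 − rank ∂_2 = (21 − 6) − 13 = 2, and the invariant factors of ∂_2 are all 1, so H_1 ≅ Z^2.
  H_2: rank ker ∂_2 − rank ∂_3 = (14 − 13) − 0 = 1, and there is no ∂_3, so H_2 ≅ Z.

As a check, the Euler characteristic is 7 − 21 + 14 = 0, which agrees with 1 − 2 + 1 = 0.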